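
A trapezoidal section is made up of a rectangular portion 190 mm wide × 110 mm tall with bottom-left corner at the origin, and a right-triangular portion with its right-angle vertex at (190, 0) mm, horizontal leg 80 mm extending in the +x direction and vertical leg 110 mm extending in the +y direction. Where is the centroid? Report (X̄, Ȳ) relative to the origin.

rectangular portion: A = 190 × 110 = 20900.00, centroid at (95.00, 55.00).
triangular portion: A = ½·80·110 = 4400.00, centroid at (216.67, 36.67).
ΣA = 25300.00 mm²
ΣAX̄ = (20900.00)(95.00) + (4400.00)(216.67) = 2938833.33 mm³
ΣAȲ = (20900.00)(55.00) + (4400.00)(36.67) = 1310833.33 mm³
X̄ = 2938833.33 / 25300.00 = 116.16 mm
Ȳ = 1310833.33 / 25300.00 = 51.81 mm

X̄ = 116.16 mm, Ȳ = 51.81 mm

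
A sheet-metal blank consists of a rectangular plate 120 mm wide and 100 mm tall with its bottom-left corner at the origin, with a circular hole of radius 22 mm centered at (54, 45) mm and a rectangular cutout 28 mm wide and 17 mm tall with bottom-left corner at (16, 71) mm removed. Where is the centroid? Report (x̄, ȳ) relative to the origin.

Part | A | x̄ᵢ | ȳᵢ | A·x̄ᵢ | A·ȳᵢ
plate | 12000.00 | 60.00 | 50.00 | 720000.00 | 600000.00
hole 1 | -1520.53 | 54.00 | 45.00 | -82108.67 | -68423.89
hole 2 | -476.00 | 30.00 | 79.50 | -14280.00 | -37842.00
Σ | 10003.47 |  |  | 623611.33 | 493734.11
x̄ = 623611.33 / 10003.47 = 62.34 mm
ȳ = 493734.11 / 10003.47 = 49.36 mm

x̄ = 62.34 mm, ȳ = 49.36 mm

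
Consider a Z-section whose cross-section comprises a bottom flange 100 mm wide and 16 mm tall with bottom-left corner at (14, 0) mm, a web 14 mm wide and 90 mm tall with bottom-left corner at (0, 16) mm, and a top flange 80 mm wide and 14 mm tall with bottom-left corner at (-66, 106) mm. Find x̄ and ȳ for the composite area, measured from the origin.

Part | A | x̄ᵢ | ȳᵢ | A·x̄ᵢ | A·ȳᵢ
bottom flange | 1600.00 | 64.00 | 8.00 | 102400.00 | 12800.00
web | 1260.00 | 7.00 | 61.00 | 8820.00 | 76860.00
top flange | 1120.00 | -26.00 | 113.00 | -29120.00 | 126560.00
Σ | 3980.00 |  |  | 82100.00 | 216220.00
x̄ = 82100.00 / 3980.00 = 20.63 mm
ȳ = 216220.00 / 3980.00 = 54.33 mm

x̄ = 20.63 mm, ȳ = 54.33 mm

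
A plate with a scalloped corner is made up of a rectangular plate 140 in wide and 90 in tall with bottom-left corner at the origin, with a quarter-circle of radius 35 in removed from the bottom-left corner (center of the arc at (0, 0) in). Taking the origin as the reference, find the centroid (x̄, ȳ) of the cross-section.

plate: A = 140 × 90 = 12600.00, centroid at (70.00, 45.00).
removed quarter-circle: A = −¼π·35² = -962.11, centroid at (14.85, 14.85).
ΣA = 11637.89 in², ΣAx̄ = 867708.33 in³, ΣAȳ = 552708.33 in³.
x̄ = 867708.33/11637.89 = 74.56 in; ȳ = 552708.33/11637.89 = 47.49 in.

x̄ = 74.56 in, ȳ = 47.49 in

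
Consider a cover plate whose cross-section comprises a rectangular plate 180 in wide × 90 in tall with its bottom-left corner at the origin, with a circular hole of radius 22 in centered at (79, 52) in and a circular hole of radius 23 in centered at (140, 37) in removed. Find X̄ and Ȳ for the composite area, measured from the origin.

X̄ = 84.90 in, Ȳ = 45.20 in

Part | A | x̄ᵢ | ȳᵢ | A·x̄ᵢ | A·ȳᵢ
plate | 16200.00 | 90.00 | 45.00 | 1458000.00 | 729000.00
hole 1 | -1520.53 | 79.00 | 52.00 | -120121.94 | -79067.60
hole 2 | -1661.90 | 140.00 | 37.00 | -232666.35 | -61490.39
Σ | 13017.57 |  |  | 1105211.71 | 588442.00
X̄ = 1105211.71 / 13017.57 = 84.90 in
Ȳ = 588442.00 / 13017.57 = 45.20 in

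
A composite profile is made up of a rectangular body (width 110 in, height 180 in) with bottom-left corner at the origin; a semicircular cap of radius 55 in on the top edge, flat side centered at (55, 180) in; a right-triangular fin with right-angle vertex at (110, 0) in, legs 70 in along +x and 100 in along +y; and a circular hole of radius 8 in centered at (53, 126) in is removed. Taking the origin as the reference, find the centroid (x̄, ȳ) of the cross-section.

x̄ = 64.86 in, ȳ = 101.96 in

rectangular body: A = 110 × 180 = 19800.00, centroid at (55.00, 90.00).
semicircular top: A = ½π·55² = 4751.66, centroid at (55.00, 203.34).
triangular fin: A = ½·70·100 = 3500.00, centroid at (133.33, 33.33).
hole: A = −π·8² = -201.06, centroid at (53.00, 126.00).
ΣA = 27850.60 in², ΣAx̄ = 1806351.62 in³, ΣAȳ = 2839548.13 in³.
x̄ = 1806351.62/27850.60 = 64.86 in; ȳ = 2839548.13/27850.60 = 101.96 in.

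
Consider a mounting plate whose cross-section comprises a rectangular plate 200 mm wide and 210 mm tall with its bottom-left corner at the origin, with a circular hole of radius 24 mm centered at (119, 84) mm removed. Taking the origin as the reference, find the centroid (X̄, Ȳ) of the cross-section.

plate: A = 200 × 210 = 42000.00, centroid at (100.00, 105.00).
hole: A = −π·24² = -1809.56, centroid at (119.00, 84.00).
ΣA = 40190.44 mm²
ΣAX̄ = (42000.00)(100.00) + (-1809.56)(119.00) = 3984662.67 mm³
ΣAȲ = (42000.00)(105.00) + (-1809.56)(84.00) = 4257997.18 mm³
X̄ = 3984662.67 / 40190.44 = 99.14 mm
Ȳ = 4257997.18 / 40190.44 = 105.95 mm

X̄ = 99.14 mm, Ȳ = 105.95 mm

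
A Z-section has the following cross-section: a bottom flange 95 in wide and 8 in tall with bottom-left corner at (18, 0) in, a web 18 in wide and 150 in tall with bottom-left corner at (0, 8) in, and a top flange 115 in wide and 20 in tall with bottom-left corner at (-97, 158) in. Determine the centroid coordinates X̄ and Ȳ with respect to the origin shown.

Part | A | x̄ᵢ | ȳᵢ | A·x̄ᵢ | A·ȳᵢ
bottom flange | 760.00 | 65.50 | 4.00 | 49780.00 | 3040.00
web | 2700.00 | 9.00 | 83.00 | 24300.00 | 224100.00
top flange | 2300.00 | -39.50 | 168.00 | -90850.00 | 386400.00
Σ | 5760.00 |  |  | -16770.00 | 613540.00
X̄ = -16770.00 / 5760.00 = -2.91 in
Ȳ = 613540.00 / 5760.00 = 106.52 in

X̄ = -2.91 in, Ȳ = 106.52 in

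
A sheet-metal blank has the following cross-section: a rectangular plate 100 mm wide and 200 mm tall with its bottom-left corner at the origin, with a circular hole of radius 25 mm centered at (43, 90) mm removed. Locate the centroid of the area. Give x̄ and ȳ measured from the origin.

Part | A | x̄ᵢ | ȳᵢ | A·x̄ᵢ | A·ȳᵢ
plate | 20000.00 | 50.00 | 100.00 | 1000000.00 | 2000000.00
hole | -1963.50 | 43.00 | 90.00 | -84430.30 | -176714.59
Σ | 18036.50 |  |  | 915569.70 | 1823285.41
x̄ = 915569.70 / 18036.50 = 50.76 mm
ȳ = 1823285.41 / 18036.50 = 101.09 mm

x̄ = 50.76 mm, ȳ = 101.09 mm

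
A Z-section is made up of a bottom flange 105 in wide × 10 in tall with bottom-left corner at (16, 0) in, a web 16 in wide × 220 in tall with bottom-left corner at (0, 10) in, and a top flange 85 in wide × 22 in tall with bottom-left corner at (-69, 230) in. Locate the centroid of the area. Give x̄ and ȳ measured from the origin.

Part | A | x̄ᵢ | ȳᵢ | A·x̄ᵢ | A·ȳᵢ
bottom flange | 1050.00 | 68.50 | 5.00 | 71925.00 | 5250.00
web | 3520.00 | 8.00 | 120.00 | 28160.00 | 422400.00
top flange | 1870.00 | -26.50 | 241.00 | -49555.00 | 450670.00
Σ | 6440.00 |  |  | 50530.00 | 878320.00
x̄ = 50530.00 / 6440.00 = 7.85 in
ȳ = 878320.00 / 6440.00 = 136.39 in

x̄ = 7.85 in, ȳ = 136.39 in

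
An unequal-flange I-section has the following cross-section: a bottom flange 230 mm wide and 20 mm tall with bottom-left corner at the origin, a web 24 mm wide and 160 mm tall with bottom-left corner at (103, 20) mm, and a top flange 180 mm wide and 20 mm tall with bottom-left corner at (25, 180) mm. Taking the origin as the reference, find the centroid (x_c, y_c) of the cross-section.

x_c = 115.00 mm, y_c = 92.52 mm

bottom flange: A = 230 × 20 = 4600.00, centroid at (115.00, 10.00).
web: A = 24 × 160 = 3840.00, centroid at (115.00, 100.00).
top flange: A = 180 × 20 = 3600.00, centroid at (115.00, 190.00).
ΣA = 12040.00 mm², ΣAx_c = 1384600.00 mm³, ΣAy_c = 1114000.00 mm³.
x_c = 1384600.00/12040.00 = 115.00 mm; y_c = 1114000.00/12040.00 = 92.52 mm.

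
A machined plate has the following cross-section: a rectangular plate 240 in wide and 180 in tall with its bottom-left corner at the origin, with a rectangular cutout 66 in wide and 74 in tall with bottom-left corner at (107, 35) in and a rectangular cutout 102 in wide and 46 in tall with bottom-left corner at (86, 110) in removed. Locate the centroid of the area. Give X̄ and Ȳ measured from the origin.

plate: A = 240 × 180 = 43200.00, centroid at (120.00, 90.00).
hole 1: A = −(66 × 74) = -4884.00, centroid at (140.00, 72.00).
hole 2: A = −(102 × 46) = -4692.00, centroid at (137.00, 133.00).
ΣA = 33624.00 in², ΣAX̄ = 3857436.00 in³, ΣAȲ = 2912316.00 in³.
X̄ = 3857436.00/33624.00 = 114.72 in; Ȳ = 2912316.00/33624.00 = 86.61 in.

X̄ = 114.72 in, Ȳ = 86.61 in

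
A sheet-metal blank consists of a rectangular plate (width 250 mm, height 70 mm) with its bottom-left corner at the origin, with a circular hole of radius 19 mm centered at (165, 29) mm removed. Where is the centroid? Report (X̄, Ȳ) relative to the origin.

plate: A = 250 × 70 = 17500.00, centroid at (125.00, 35.00).
hole: A = −π·19² = -1134.11, centroid at (165.00, 29.00).
ΣA = 16365.89 mm², ΣAX̄ = 2000371.03 mm³, ΣAȲ = 579610.67 mm³.
X̄ = 2000371.03/16365.89 = 122.23 mm; Ȳ = 579610.67/16365.89 = 35.42 mm.

X̄ = 122.23 mm, Ȳ = 35.42 mm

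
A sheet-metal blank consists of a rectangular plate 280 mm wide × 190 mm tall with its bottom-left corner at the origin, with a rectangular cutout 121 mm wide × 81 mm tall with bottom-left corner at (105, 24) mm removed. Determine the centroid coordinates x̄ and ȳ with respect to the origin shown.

Part | A | x̄ᵢ | ȳᵢ | A·x̄ᵢ | A·ȳᵢ
plate | 53200.00 | 140.00 | 95.00 | 7448000.00 | 5054000.00
hole | -9801.00 | 165.50 | 64.50 | -1622065.50 | -632164.50
Σ | 43399.00 |  |  | 5825934.50 | 4421835.50
x̄ = 5825934.50 / 43399.00 = 134.24 mm
ȳ = 4421835.50 / 43399.00 = 101.89 mm

x̄ = 134.24 mm, ȳ = 101.89 mm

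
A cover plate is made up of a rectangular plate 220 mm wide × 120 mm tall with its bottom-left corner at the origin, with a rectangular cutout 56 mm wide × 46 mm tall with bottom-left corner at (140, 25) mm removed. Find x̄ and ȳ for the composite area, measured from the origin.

plate: A = 220 × 120 = 26400.00, centroid at (110.00, 60.00).
hole: A = −(56 × 46) = -2576.00, centroid at (168.00, 48.00).
ΣA = 23824.00 mm²
ΣAx̄ = (26400.00)(110.00) + (-2576.00)(168.00) = 2471232.00 mm³
ΣAȳ = (26400.00)(60.00) + (-2576.00)(48.00) = 1460352.00 mm³
x̄ = 2471232.00 / 23824.00 = 103.73 mm
ȳ = 1460352.00 / 23824.00 = 61.30 mm

x̄ = 103.73 mm, ȳ = 61.30 mm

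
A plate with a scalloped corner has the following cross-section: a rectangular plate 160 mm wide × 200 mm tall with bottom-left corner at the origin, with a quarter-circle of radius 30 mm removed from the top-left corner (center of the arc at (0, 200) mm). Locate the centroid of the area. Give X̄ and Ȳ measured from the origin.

X̄ = 81.52 mm, Ȳ = 98.03 mm

plate: A = 160 × 200 = 32000.00, centroid at (80.00, 100.00).
removed quarter-circle: A = −¼π·30² = -706.86, centroid at (12.73, 187.27).
ΣA = 31293.14 mm², ΣAX̄ = 2551000.00 mm³, ΣAȲ = 3067628.33 mm³.
X̄ = 2551000.00/31293.14 = 81.52 mm; Ȳ = 3067628.33/31293.14 = 98.03 mm.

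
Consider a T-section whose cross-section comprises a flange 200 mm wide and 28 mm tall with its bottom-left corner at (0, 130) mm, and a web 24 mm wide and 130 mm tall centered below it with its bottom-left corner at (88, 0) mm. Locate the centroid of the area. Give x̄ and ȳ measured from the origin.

x̄ = 100.00 mm, ȳ = 115.73 mm

web: A = 24 × 130 = 3120.00, centroid at (100.00, 65.00).
flange: A = 200 × 28 = 5600.00, centroid at (100.00, 144.00).
ΣA = 8720.00 mm²
ΣAx̄ = (3120.00)(100.00) + (5600.00)(100.00) = 872000.00 mm³
ΣAȳ = (3120.00)(65.00) + (5600.00)(144.00) = 1009200.00 mm³
x̄ = 872000.00 / 8720.00 = 100.00 mm
ȳ = 1009200.00 / 8720.00 = 115.73 mm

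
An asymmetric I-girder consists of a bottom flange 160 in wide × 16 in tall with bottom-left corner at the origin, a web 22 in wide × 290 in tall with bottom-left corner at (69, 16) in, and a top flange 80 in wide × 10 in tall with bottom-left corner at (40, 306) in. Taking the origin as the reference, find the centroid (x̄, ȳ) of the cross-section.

bottom flange: A = 160 × 16 = 2560.00, centroid at (80.00, 8.00).
web: A = 22 × 290 = 6380.00, centroid at (80.00, 161.00).
top flange: A = 80 × 10 = 800.00, centroid at (80.00, 311.00).
ΣA = 9740.00 in², ΣAx̄ = 779200.00 in³, ΣAȳ = 1296460.00 in³.
x̄ = 779200.00/9740.00 = 80.00 in; ȳ = 1296460.00/9740.00 = 133.11 in.

x̄ = 80.00 in, ȳ = 133.11 in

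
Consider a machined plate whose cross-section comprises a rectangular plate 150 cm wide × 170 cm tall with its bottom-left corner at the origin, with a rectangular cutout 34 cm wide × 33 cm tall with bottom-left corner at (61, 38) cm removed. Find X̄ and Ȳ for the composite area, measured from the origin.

X̄ = 74.86 cm, Ȳ = 86.40 cm

plate: A = 150 × 170 = 25500.00, centroid at (75.00, 85.00).
hole: A = −(34 × 33) = -1122.00, centroid at (78.00, 54.50).
ΣA = 24378.00 cm²
ΣAX̄ = (25500.00)(75.00) + (-1122.00)(78.00) = 1824984.00 cm³
ΣAȲ = (25500.00)(85.00) + (-1122.00)(54.50) = 2106351.00 cm³
X̄ = 1824984.00 / 24378.00 = 74.86 cm
Ȳ = 2106351.00 / 24378.00 = 86.40 cm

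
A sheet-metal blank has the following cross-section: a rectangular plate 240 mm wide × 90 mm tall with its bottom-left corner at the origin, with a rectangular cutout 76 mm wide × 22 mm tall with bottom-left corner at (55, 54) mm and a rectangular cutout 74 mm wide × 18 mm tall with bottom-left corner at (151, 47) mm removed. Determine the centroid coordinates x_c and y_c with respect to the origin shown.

x_c = 117.56 mm, y_c = 42.41 mm

plate: A = 240 × 90 = 21600.00, centroid at (120.00, 45.00).
hole 1: A = −(76 × 22) = -1672.00, centroid at (93.00, 65.00).
hole 2: A = −(74 × 18) = -1332.00, centroid at (188.00, 56.00).
ΣA = 18596.00 mm², ΣAx_c = 2186088.00 mm³, ΣAy_c = 788728.00 mm³.
x_c = 2186088.00/18596.00 = 117.56 mm; y_c = 788728.00/18596.00 = 42.41 mm.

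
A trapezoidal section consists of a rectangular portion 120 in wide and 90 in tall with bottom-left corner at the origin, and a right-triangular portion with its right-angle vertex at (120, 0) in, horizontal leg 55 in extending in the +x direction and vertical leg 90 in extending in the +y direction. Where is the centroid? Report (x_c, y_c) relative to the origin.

x_c = 74.60 in, y_c = 42.20 in

Part | A | x̄ᵢ | ȳᵢ | A·x̄ᵢ | A·ȳᵢ
rectangular portion | 10800.00 | 60.00 | 45.00 | 648000.00 | 486000.00
triangular portion | 2475.00 | 138.33 | 30.00 | 342375.00 | 74250.00
Σ | 13275.00 |  |  | 990375.00 | 560250.00
x_c = 990375.00 / 13275.00 = 74.60 in
y_c = 560250.00 / 13275.00 = 42.20 in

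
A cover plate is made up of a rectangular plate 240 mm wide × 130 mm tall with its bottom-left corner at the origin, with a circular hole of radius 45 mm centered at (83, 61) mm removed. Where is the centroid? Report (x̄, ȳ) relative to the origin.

x̄ = 129.48 mm, ȳ = 66.02 mm

Part | A | x̄ᵢ | ȳᵢ | A·x̄ᵢ | A·ȳᵢ
plate | 31200.00 | 120.00 | 65.00 | 3744000.00 | 2028000.00
hole | -6361.73 | 83.00 | 61.00 | -528023.19 | -388065.23
Σ | 24838.27 |  |  | 3215976.81 | 1639934.77
x̄ = 3215976.81 / 24838.27 = 129.48 mm
ȳ = 1639934.77 / 24838.27 = 66.02 mm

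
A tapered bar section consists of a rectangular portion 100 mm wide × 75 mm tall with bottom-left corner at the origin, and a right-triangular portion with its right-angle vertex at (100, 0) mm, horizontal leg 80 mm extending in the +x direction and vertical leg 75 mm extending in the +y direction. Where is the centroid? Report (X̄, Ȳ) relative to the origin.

X̄ = 71.90 mm, Ȳ = 33.93 mm

rectangular portion: A = 100 × 75 = 7500.00, centroid at (50.00, 37.50).
triangular portion: A = ½·80·75 = 3000.00, centroid at (126.67, 25.00).
ΣA = 10500.00 mm²
ΣAX̄ = (7500.00)(50.00) + (3000.00)(126.67) = 755000.00 mm³
ΣAȲ = (7500.00)(37.50) + (3000.00)(25.00) = 356250.00 mm³
X̄ = 755000.00 / 10500.00 = 71.90 mm
Ȳ = 356250.00 / 10500.00 = 33.93 mm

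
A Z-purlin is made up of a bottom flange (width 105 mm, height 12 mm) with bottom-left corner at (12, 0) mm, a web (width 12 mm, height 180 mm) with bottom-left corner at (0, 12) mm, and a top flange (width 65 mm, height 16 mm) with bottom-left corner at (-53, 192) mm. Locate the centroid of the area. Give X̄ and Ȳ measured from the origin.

X̄ = 16.35 mm, Ȳ = 97.73 mm

bottom flange: A = 105 × 12 = 1260.00, centroid at (64.50, 6.00).
web: A = 12 × 180 = 2160.00, centroid at (6.00, 102.00).
top flange: A = 65 × 16 = 1040.00, centroid at (-20.50, 200.00).
ΣA = 4460.00 mm², ΣAX̄ = 72910.00 mm³, ΣAȲ = 435880.00 mm³.
X̄ = 72910.00/4460.00 = 16.35 mm; Ȳ = 435880.00/4460.00 = 97.73 mm.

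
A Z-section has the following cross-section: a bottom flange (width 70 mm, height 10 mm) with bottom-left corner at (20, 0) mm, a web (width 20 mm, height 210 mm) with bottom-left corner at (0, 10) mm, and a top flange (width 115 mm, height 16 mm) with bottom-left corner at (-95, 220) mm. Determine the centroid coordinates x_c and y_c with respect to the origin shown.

Part | A | x̄ᵢ | ȳᵢ | A·x̄ᵢ | A·ȳᵢ
bottom flange | 700.00 | 55.00 | 5.00 | 38500.00 | 3500.00
web | 4200.00 | 10.00 | 115.00 | 42000.00 | 483000.00
top flange | 1840.00 | -37.50 | 228.00 | -69000.00 | 419520.00
Σ | 6740.00 |  |  | 11500.00 | 906020.00
x_c = 11500.00 / 6740.00 = 1.71 mm
y_c = 906020.00 / 6740.00 = 134.42 mm

x_c = 1.71 mm, y_c = 134.42 mm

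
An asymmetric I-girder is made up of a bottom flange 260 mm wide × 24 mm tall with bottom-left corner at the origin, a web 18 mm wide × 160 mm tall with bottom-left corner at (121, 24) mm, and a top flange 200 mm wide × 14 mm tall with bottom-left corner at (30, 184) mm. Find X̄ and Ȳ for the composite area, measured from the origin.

bottom flange: A = 260 × 24 = 6240.00, centroid at (130.00, 12.00).
web: A = 18 × 160 = 2880.00, centroid at (130.00, 104.00).
top flange: A = 200 × 14 = 2800.00, centroid at (130.00, 191.00).
ΣA = 11920.00 mm²
ΣAX̄ = (6240.00)(130.00) + (2880.00)(130.00) + (2800.00)(130.00) = 1549600.00 mm³
ΣAȲ = (6240.00)(12.00) + (2880.00)(104.00) + (2800.00)(191.00) = 909200.00 mm³
X̄ = 1549600.00 / 11920.00 = 130.00 mm
Ȳ = 909200.00 / 11920.00 = 76.28 mm

X̄ = 130.00 mm, Ȳ = 76.28 mm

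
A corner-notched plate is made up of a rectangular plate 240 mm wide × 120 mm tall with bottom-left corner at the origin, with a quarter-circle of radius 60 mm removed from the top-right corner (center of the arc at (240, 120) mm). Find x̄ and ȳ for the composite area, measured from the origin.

x̄ = 109.71 mm, ȳ = 56.24 mm

Part | A | x̄ᵢ | ȳᵢ | A·x̄ᵢ | A·ȳᵢ
plate | 28800.00 | 120.00 | 60.00 | 3456000.00 | 1728000.00
removed quarter-circle | -2827.43 | 214.54 | 94.54 | -606584.01 | -267292.01
Σ | 25972.57 |  |  | 2849415.99 | 1460707.99
x̄ = 2849415.99 / 25972.57 = 109.71 mm
ȳ = 1460707.99 / 25972.57 = 56.24 mm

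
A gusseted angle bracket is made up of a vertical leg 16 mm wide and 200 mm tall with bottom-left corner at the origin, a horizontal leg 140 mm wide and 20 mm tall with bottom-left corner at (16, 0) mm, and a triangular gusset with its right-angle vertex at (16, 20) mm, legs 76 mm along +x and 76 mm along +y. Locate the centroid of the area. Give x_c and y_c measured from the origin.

vertical leg: A = 16 × 200 = 3200.00, centroid at (8.00, 100.00).
horizontal leg: A = 140 × 20 = 2800.00, centroid at (86.00, 10.00).
gusset: A = ½·76·76 = 2888.00, centroid at (41.33, 45.33).
ΣA = 8888.00 mm²
ΣAx_c = (3200.00)(8.00) + (2800.00)(86.00) + (2888.00)(41.33) = 385770.67 mm³
ΣAy_c = (3200.00)(100.00) + (2800.00)(10.00) + (2888.00)(45.33) = 478922.67 mm³
x_c = 385770.67 / 8888.00 = 43.40 mm
y_c = 478922.67 / 8888.00 = 53.88 mm

x_c = 43.40 mm, y_c = 53.88 mm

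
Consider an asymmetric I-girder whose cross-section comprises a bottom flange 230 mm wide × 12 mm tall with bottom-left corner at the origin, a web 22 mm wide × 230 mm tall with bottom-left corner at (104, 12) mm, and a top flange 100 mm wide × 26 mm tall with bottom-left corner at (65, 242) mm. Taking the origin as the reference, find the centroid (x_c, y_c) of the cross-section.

bottom flange: A = 230 × 12 = 2760.00, centroid at (115.00, 6.00).
web: A = 22 × 230 = 5060.00, centroid at (115.00, 127.00).
top flange: A = 100 × 26 = 2600.00, centroid at (115.00, 255.00).
ΣA = 10420.00 mm², ΣAx_c = 1198300.00 mm³, ΣAy_c = 1322180.00 mm³.
x_c = 1198300.00/10420.00 = 115.00 mm; y_c = 1322180.00/10420.00 = 126.89 mm.

x_c = 115.00 mm, y_c = 126.89 mm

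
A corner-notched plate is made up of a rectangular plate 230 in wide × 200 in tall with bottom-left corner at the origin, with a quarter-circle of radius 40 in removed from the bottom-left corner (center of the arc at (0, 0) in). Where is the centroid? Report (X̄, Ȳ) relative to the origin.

X̄ = 117.75 in, Ȳ = 102.33 in

plate: A = 230 × 200 = 46000.00, centroid at (115.00, 100.00).
removed quarter-circle: A = −¼π·40² = -1256.64, centroid at (16.98, 16.98).
ΣA = 44743.36 in²
ΣAX̄ = (46000.00)(115.00) + (-1256.64)(16.98) = 5268666.67 in³
ΣAȲ = (46000.00)(100.00) + (-1256.64)(16.98) = 4578666.67 in³
X̄ = 5268666.67 / 44743.36 = 117.75 in
Ȳ = 4578666.67 / 44743.36 = 102.33 in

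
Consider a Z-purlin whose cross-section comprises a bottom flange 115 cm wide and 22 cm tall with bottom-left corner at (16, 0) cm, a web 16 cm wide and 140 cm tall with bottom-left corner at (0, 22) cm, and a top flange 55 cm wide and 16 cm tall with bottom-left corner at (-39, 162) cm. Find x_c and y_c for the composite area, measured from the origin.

bottom flange: A = 115 × 22 = 2530.00, centroid at (73.50, 11.00).
web: A = 16 × 140 = 2240.00, centroid at (8.00, 92.00).
top flange: A = 55 × 16 = 880.00, centroid at (-11.50, 170.00).
ΣA = 5650.00 cm², ΣAx_c = 193755.00 cm³, ΣAy_c = 383510.00 cm³.
x_c = 193755.00/5650.00 = 34.29 cm; y_c = 383510.00/5650.00 = 67.88 cm.

x_c = 34.29 cm, y_c = 67.88 cm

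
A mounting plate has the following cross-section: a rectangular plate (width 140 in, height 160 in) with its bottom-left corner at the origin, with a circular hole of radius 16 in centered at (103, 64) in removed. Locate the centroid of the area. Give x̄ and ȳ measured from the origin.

x̄ = 68.77 in, ȳ = 80.60 in

plate: A = 140 × 160 = 22400.00, centroid at (70.00, 80.00).
hole: A = −π·16² = -804.25, centroid at (103.00, 64.00).
ΣA = 21595.75 in²
ΣAx̄ = (22400.00)(70.00) + (-804.25)(103.00) = 1485162.48 in³
ΣAȳ = (22400.00)(80.00) + (-804.25)(64.00) = 1740528.15 in³
x̄ = 1485162.48 / 21595.75 = 68.77 in
ȳ = 1740528.15 / 21595.75 = 80.60 in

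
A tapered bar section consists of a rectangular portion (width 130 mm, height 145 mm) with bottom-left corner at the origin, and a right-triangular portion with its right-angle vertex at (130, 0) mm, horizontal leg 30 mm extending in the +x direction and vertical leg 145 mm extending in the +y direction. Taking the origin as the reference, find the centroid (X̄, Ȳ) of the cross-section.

X̄ = 72.76 mm, Ȳ = 70.00 mm

rectangular portion: A = 130 × 145 = 18850.00, centroid at (65.00, 72.50).
triangular portion: A = ½·30·145 = 2175.00, centroid at (140.00, 48.33).
ΣA = 21025.00 mm², ΣAX̄ = 1529750.00 mm³, ΣAȲ = 1471750.00 mm³.
X̄ = 1529750.00/21025.00 = 72.76 mm; Ȳ = 1471750.00/21025.00 = 70.00 mm.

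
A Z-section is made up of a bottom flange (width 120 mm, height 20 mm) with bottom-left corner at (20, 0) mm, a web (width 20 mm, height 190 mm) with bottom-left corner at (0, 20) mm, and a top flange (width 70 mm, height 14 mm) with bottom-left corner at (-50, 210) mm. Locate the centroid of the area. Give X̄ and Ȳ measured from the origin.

X̄ = 29.99 mm, Ȳ = 93.82 mm

bottom flange: A = 120 × 20 = 2400.00, centroid at (80.00, 10.00).
web: A = 20 × 190 = 3800.00, centroid at (10.00, 115.00).
top flange: A = 70 × 14 = 980.00, centroid at (-15.00, 217.00).
ΣA = 7180.00 mm², ΣAX̄ = 215300.00 mm³, ΣAȲ = 673660.00 mm³.
X̄ = 215300.00/7180.00 = 29.99 mm; Ȳ = 673660.00/7180.00 = 93.82 mm.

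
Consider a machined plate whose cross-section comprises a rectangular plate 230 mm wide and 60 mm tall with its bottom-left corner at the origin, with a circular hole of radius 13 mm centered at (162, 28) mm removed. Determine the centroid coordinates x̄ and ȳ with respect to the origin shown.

plate: A = 230 × 60 = 13800.00, centroid at (115.00, 30.00).
hole: A = −π·13² = -530.93, centroid at (162.00, 28.00).
ΣA = 13269.07 mm²
ΣAx̄ = (13800.00)(115.00) + (-530.93)(162.00) = 1500989.48 mm³
ΣAȳ = (13800.00)(30.00) + (-530.93)(28.00) = 399133.98 mm³
x̄ = 1500989.48 / 13269.07 = 113.12 mm
ȳ = 399133.98 / 13269.07 = 30.08 mm

x̄ = 113.12 mm, ȳ = 30.08 mm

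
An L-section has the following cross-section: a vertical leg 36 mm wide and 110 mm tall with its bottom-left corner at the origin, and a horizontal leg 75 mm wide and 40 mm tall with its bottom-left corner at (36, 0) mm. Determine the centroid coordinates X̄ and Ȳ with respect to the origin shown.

Part | A | x̄ᵢ | ȳᵢ | A·x̄ᵢ | A·ȳᵢ
vertical leg | 3960.00 | 18.00 | 55.00 | 71280.00 | 217800.00
horizontal leg | 3000.00 | 73.50 | 20.00 | 220500.00 | 60000.00
Σ | 6960.00 |  |  | 291780.00 | 277800.00
X̄ = 291780.00 / 6960.00 = 41.92 mm
Ȳ = 277800.00 / 6960.00 = 39.91 mm

X̄ = 41.92 mm, Ȳ = 39.91 mm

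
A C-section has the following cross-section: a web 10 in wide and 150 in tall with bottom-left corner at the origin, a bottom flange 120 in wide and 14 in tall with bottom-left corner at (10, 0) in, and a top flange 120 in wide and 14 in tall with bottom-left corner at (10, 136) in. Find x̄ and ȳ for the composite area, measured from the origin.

x̄ = 49.94 in, ȳ = 75.00 in

web: A = 10 × 150 = 1500.00, centroid at (5.00, 75.00).
bottom flange: A = 120 × 14 = 1680.00, centroid at (70.00, 7.00).
top flange: A = 120 × 14 = 1680.00, centroid at (70.00, 143.00).
ΣA = 4860.00 in²
ΣAx̄ = (1500.00)(5.00) + (1680.00)(70.00) + (1680.00)(70.00) = 242700.00 in³
ΣAȳ = (1500.00)(75.00) + (1680.00)(7.00) + (1680.00)(143.00) = 364500.00 in³
x̄ = 242700.00 / 4860.00 = 49.94 in
ȳ = 364500.00 / 4860.00 = 75.00 in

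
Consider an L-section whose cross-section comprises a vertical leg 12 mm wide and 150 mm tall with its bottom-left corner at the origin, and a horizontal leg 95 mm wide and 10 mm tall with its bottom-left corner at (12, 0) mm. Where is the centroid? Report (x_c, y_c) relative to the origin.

vertical leg: A = 12 × 150 = 1800.00, centroid at (6.00, 75.00).
horizontal leg: A = 95 × 10 = 950.00, centroid at (59.50, 5.00).
ΣA = 2750.00 mm²
ΣAx_c = (1800.00)(6.00) + (950.00)(59.50) = 67325.00 mm³
ΣAy_c = (1800.00)(75.00) + (950.00)(5.00) = 139750.00 mm³
x_c = 67325.00 / 2750.00 = 24.48 mm
y_c = 139750.00 / 2750.00 = 50.82 mm

x_c = 24.48 mm, y_c = 50.82 mm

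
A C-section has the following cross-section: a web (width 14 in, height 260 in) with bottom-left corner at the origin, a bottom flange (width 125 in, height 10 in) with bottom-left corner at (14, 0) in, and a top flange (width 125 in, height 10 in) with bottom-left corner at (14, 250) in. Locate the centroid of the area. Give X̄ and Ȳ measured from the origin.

X̄ = 35.30 in, Ȳ = 130.00 in

web: A = 14 × 260 = 3640.00, centroid at (7.00, 130.00).
bottom flange: A = 125 × 10 = 1250.00, centroid at (76.50, 5.00).
top flange: A = 125 × 10 = 1250.00, centroid at (76.50, 255.00).
ΣA = 6140.00 in², ΣAX̄ = 216730.00 in³, ΣAȲ = 798200.00 in³.
X̄ = 216730.00/6140.00 = 35.30 in; Ȳ = 798200.00/6140.00 = 130.00 in.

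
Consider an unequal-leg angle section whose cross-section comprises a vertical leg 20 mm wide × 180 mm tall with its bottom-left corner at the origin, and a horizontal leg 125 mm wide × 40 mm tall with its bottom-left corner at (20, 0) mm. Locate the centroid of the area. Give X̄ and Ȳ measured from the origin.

X̄ = 52.15 mm, Ȳ = 49.30 mm

vertical leg: A = 20 × 180 = 3600.00, centroid at (10.00, 90.00).
horizontal leg: A = 125 × 40 = 5000.00, centroid at (82.50, 20.00).
ΣA = 8600.00 mm², ΣAX̄ = 448500.00 mm³, ΣAȲ = 424000.00 mm³.
X̄ = 448500.00/8600.00 = 52.15 mm; Ȳ = 424000.00/8600.00 = 49.30 mm.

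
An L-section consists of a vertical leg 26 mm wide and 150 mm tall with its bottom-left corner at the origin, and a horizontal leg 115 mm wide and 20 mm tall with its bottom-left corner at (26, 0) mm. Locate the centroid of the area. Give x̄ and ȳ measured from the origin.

vertical leg: A = 26 × 150 = 3900.00, centroid at (13.00, 75.00).
horizontal leg: A = 115 × 20 = 2300.00, centroid at (83.50, 10.00).
ΣA = 6200.00 mm²
ΣAx̄ = (3900.00)(13.00) + (2300.00)(83.50) = 242750.00 mm³
ΣAȳ = (3900.00)(75.00) + (2300.00)(10.00) = 315500.00 mm³
x̄ = 242750.00 / 6200.00 = 39.15 mm
ȳ = 315500.00 / 6200.00 = 50.89 mm

x̄ = 39.15 mm, ȳ = 50.89 mm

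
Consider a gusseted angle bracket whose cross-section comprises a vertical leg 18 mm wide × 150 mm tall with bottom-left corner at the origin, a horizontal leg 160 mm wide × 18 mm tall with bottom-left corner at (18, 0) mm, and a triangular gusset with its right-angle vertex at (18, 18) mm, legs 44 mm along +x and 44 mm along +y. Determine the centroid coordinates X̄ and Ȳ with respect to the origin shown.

X̄ = 51.64 mm, Ȳ = 39.71 mm

Part | A | x̄ᵢ | ȳᵢ | A·x̄ᵢ | A·ȳᵢ
vertical leg | 2700.00 | 9.00 | 75.00 | 24300.00 | 202500.00
horizontal leg | 2880.00 | 98.00 | 9.00 | 282240.00 | 25920.00
gusset | 968.00 | 32.67 | 32.67 | 31621.33 | 31621.33
Σ | 6548.00 |  |  | 338161.33 | 260041.33
X̄ = 338161.33 / 6548.00 = 51.64 mm
Ȳ = 260041.33 / 6548.00 = 39.71 mm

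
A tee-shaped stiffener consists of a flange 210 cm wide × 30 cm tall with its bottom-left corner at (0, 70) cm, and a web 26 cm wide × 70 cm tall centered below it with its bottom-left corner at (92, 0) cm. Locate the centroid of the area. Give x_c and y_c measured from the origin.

x_c = 105.00 cm, y_c = 73.79 cm

web: A = 26 × 70 = 1820.00, centroid at (105.00, 35.00).
flange: A = 210 × 30 = 6300.00, centroid at (105.00, 85.00).
ΣA = 8120.00 cm², ΣAx_c = 852600.00 cm³, ΣAy_c = 599200.00 cm³.
x_c = 852600.00/8120.00 = 105.00 cm; y_c = 599200.00/8120.00 = 73.79 cm.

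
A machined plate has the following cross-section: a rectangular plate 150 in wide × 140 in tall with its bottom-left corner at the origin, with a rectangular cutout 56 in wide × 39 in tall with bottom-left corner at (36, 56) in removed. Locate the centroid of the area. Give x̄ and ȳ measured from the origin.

x̄ = 76.28 in, ȳ = 69.36 in

Part | A | x̄ᵢ | ȳᵢ | A·x̄ᵢ | A·ȳᵢ
plate | 21000.00 | 75.00 | 70.00 | 1575000.00 | 1470000.00
hole | -2184.00 | 64.00 | 75.50 | -139776.00 | -164892.00
Σ | 18816.00 |  |  | 1435224.00 | 1305108.00
x̄ = 1435224.00 / 18816.00 = 76.28 in
ȳ = 1305108.00 / 18816.00 = 69.36 in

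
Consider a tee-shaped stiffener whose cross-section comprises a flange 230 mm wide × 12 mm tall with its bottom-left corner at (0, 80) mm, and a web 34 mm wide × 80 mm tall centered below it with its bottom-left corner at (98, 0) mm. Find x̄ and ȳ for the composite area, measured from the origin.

x̄ = 115.00 mm, ȳ = 63.17 mm

web: A = 34 × 80 = 2720.00, centroid at (115.00, 40.00).
flange: A = 230 × 12 = 2760.00, centroid at (115.00, 86.00).
ΣA = 5480.00 mm², ΣAx̄ = 630200.00 mm³, ΣAȳ = 346160.00 mm³.
x̄ = 630200.00/5480.00 = 115.00 mm; ȳ = 346160.00/5480.00 = 63.17 mm.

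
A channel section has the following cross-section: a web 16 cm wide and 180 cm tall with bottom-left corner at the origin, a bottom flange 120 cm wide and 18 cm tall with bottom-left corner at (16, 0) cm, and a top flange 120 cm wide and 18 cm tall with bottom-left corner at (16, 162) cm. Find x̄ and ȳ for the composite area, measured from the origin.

web: A = 16 × 180 = 2880.00, centroid at (8.00, 90.00).
bottom flange: A = 120 × 18 = 2160.00, centroid at (76.00, 9.00).
top flange: A = 120 × 18 = 2160.00, centroid at (76.00, 171.00).
ΣA = 7200.00 cm², ΣAx̄ = 351360.00 cm³, ΣAȳ = 648000.00 cm³.
x̄ = 351360.00/7200.00 = 48.80 cm; ȳ = 648000.00/7200.00 = 90.00 cm.

x̄ = 48.80 cm, ȳ = 90.00 cm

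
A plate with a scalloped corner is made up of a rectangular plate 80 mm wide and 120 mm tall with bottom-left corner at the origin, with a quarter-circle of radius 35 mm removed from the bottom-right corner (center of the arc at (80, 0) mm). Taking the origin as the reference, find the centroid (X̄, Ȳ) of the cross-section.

plate: A = 80 × 120 = 9600.00, centroid at (40.00, 60.00).
removed quarter-circle: A = −¼π·35² = -962.11, centroid at (65.15, 14.85).
ΣA = 8637.89 mm², ΣAX̄ = 321322.65 mm³, ΣAȲ = 561708.33 mm³.
X̄ = 321322.65/8637.89 = 37.20 mm; Ȳ = 561708.33/8637.89 = 65.03 mm.

X̄ = 37.20 mm, Ȳ = 65.03 mm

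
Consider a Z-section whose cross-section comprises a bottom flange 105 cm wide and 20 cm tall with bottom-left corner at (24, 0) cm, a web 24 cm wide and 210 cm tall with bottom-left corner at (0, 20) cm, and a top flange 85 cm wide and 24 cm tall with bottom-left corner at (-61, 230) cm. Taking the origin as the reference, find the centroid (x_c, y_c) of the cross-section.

x_c = 19.98 cm, y_c = 124.69 cm

Part | A | x̄ᵢ | ȳᵢ | A·x̄ᵢ | A·ȳᵢ
bottom flange | 2100.00 | 76.50 | 10.00 | 160650.00 | 21000.00
web | 5040.00 | 12.00 | 125.00 | 60480.00 | 630000.00
top flange | 2040.00 | -18.50 | 242.00 | -37740.00 | 493680.00
Σ | 9180.00 |  |  | 183390.00 | 1144680.00
x_c = 183390.00 / 9180.00 = 19.98 cm
y_c = 1144680.00 / 9180.00 = 124.69 cm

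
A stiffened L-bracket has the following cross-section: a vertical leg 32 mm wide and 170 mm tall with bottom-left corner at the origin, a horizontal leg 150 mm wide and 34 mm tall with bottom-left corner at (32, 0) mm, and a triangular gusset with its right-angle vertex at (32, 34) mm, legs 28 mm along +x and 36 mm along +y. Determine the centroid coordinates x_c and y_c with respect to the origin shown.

x_c = 59.18 mm, y_c = 51.82 mm

Part | A | x̄ᵢ | ȳᵢ | A·x̄ᵢ | A·ȳᵢ
vertical leg | 5440.00 | 16.00 | 85.00 | 87040.00 | 462400.00
horizontal leg | 5100.00 | 107.00 | 17.00 | 545700.00 | 86700.00
gusset | 504.00 | 41.33 | 46.00 | 20832.00 | 23184.00
Σ | 11044.00 |  |  | 653572.00 | 572284.00
x_c = 653572.00 / 11044.00 = 59.18 mm
y_c = 572284.00 / 11044.00 = 51.82 mm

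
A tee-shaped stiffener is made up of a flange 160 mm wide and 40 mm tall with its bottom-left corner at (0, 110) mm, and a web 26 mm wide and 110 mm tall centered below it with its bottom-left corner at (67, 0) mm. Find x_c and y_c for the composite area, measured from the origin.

x_c = 80.00 mm, y_c = 106.84 mm

Part | A | x̄ᵢ | ȳᵢ | A·x̄ᵢ | A·ȳᵢ
web | 2860.00 | 80.00 | 55.00 | 228800.00 | 157300.00
flange | 6400.00 | 80.00 | 130.00 | 512000.00 | 832000.00
Σ | 9260.00 |  |  | 740800.00 | 989300.00
x_c = 740800.00 / 9260.00 = 80.00 mm
y_c = 989300.00 / 9260.00 = 106.84 mm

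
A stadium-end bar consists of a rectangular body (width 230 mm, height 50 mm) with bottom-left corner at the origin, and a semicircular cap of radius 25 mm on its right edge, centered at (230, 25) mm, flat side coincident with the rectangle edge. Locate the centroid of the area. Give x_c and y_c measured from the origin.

x_c = 124.88 mm, y_c = 25.00 mm

rectangular body: A = 230 × 50 = 11500.00, centroid at (115.00, 25.00).
semicircular end: A = ½π·25² = 981.75, centroid at (240.61, 25.00).
ΣA = 12481.75 mm², ΣAx_c = 1558718.64 mm³, ΣAy_c = 312043.69 mm³.
x_c = 1558718.64/12481.75 = 124.88 mm; y_c = 312043.69/12481.75 = 25.00 mm.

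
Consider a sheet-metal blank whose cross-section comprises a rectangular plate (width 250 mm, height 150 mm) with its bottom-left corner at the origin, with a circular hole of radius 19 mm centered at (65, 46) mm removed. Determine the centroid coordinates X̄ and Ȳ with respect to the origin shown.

plate: A = 250 × 150 = 37500.00, centroid at (125.00, 75.00).
hole: A = −π·19² = -1134.11, centroid at (65.00, 46.00).
ΣA = 36365.89 mm², ΣAX̄ = 4613782.53 mm³, ΣAȲ = 2760330.71 mm³.
X̄ = 4613782.53/36365.89 = 126.87 mm; Ȳ = 2760330.71/36365.89 = 75.90 mm.

X̄ = 126.87 mm, Ȳ = 75.90 mm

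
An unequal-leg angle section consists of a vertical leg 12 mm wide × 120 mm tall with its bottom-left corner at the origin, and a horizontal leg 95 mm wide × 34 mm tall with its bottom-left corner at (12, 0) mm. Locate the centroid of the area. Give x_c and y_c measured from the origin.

x_c = 43.00 mm, y_c = 30.26 mm

Part | A | x̄ᵢ | ȳᵢ | A·x̄ᵢ | A·ȳᵢ
vertical leg | 1440.00 | 6.00 | 60.00 | 8640.00 | 86400.00
horizontal leg | 3230.00 | 59.50 | 17.00 | 192185.00 | 54910.00
Σ | 4670.00 |  |  | 200825.00 | 141310.00
x_c = 200825.00 / 4670.00 = 43.00 mm
y_c = 141310.00 / 4670.00 = 30.26 mm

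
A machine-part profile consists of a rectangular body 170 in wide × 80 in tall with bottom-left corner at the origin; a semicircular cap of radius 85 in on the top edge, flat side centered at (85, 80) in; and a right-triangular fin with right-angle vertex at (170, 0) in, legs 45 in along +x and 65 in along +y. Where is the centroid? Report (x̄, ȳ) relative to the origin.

rectangular body: A = 170 × 80 = 13600.00, centroid at (85.00, 40.00).
semicircular top: A = ½π·85² = 11349.00, centroid at (85.00, 116.08).
triangular fin: A = ½·45·65 = 1462.50, centroid at (185.00, 21.67).
ΣA = 26411.50 in²
ΣAx̄ = (13600.00)(85.00) + (11349.00)(85.00) + (1462.50)(185.00) = 2391227.79 in³
ΣAȳ = (13600.00)(40.00) + (11349.00)(116.08) + (1462.50)(21.67) = 1893024.44 in³
x̄ = 2391227.79 / 26411.50 = 90.54 in
ȳ = 1893024.44 / 26411.50 = 71.67 in

x̄ = 90.54 in, ȳ = 71.67 in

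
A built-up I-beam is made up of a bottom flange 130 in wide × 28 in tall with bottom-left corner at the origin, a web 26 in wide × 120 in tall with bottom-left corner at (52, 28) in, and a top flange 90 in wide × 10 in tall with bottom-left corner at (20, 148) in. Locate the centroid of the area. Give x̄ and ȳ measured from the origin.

bottom flange: A = 130 × 28 = 3640.00, centroid at (65.00, 14.00).
web: A = 26 × 120 = 3120.00, centroid at (65.00, 88.00).
top flange: A = 90 × 10 = 900.00, centroid at (65.00, 153.00).
ΣA = 7660.00 in², ΣAx̄ = 497900.00 in³, ΣAȳ = 463220.00 in³.
x̄ = 497900.00/7660.00 = 65.00 in; ȳ = 463220.00/7660.00 = 60.47 in.

x̄ = 65.00 in, ȳ = 60.47 in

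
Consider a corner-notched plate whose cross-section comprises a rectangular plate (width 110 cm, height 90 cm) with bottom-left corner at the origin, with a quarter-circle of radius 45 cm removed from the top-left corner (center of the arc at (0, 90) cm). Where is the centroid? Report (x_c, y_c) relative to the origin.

x_c = 61.87 cm, y_c = 40.04 cm

plate: A = 110 × 90 = 9900.00, centroid at (55.00, 45.00).
removed quarter-circle: A = −¼π·45² = -1590.43, centroid at (19.10, 70.90).
ΣA = 8309.57 cm², ΣAx_c = 514125.00 cm³, ΣAy_c = 332736.18 cm³.
x_c = 514125.00/8309.57 = 61.87 cm; y_c = 332736.18/8309.57 = 40.04 cm.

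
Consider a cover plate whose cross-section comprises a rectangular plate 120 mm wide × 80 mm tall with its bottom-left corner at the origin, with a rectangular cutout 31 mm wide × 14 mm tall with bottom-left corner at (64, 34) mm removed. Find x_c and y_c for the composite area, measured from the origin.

plate: A = 120 × 80 = 9600.00, centroid at (60.00, 40.00).
hole: A = −(31 × 14) = -434.00, centroid at (79.50, 41.00).
ΣA = 9166.00 mm²
ΣAx_c = (9600.00)(60.00) + (-434.00)(79.50) = 541497.00 mm³
ΣAy_c = (9600.00)(40.00) + (-434.00)(41.00) = 366206.00 mm³
x_c = 541497.00 / 9166.00 = 59.08 mm
y_c = 366206.00 / 9166.00 = 39.95 mm

x_c = 59.08 mm, y_c = 39.95 mm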